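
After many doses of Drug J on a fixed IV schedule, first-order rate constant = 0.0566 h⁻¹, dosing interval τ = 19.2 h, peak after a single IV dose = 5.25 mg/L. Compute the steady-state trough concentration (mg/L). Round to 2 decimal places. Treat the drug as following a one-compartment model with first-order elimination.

2.67 mg/L

e^(−kτ) = e^(−0.05660 × 19.2) = 0.3373
Accumulation ratio R = 1 / (1 − e^(−kτ)) = 1 / (1 − 0.3373) = 1.509
Steady-state trough = C₀ × R × e^(−kτ) = 5.25 × 1.509 × 0.3373 = 2.672 mg/L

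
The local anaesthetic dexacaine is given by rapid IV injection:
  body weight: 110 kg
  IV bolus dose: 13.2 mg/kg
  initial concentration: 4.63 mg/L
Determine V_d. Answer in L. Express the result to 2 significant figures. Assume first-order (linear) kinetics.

Dose = 13.2 × 110 = 1452 mg
Vd = Dose / C₀ = 1452 / 4.63 = 313.6 L

310 L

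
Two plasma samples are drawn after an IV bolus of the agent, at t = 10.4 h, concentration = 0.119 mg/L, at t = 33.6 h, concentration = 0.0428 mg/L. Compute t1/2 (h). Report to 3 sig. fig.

k = ln(C₁/C₂) / (t₂ − t₁) = ln(0.119/0.0428) / (33.6 − 10.4)
  = 1.023 / 23.20 = 0.04409 h⁻¹
t½ = ln2 / k = 0.693147 / 0.04409 = 15.72 h

15.7 h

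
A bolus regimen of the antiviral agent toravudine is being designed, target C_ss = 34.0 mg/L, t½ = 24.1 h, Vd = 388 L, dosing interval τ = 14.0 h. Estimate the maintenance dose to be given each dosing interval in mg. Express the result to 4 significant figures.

5312 mg

k = ln2 / t½ = 0.693147 / 24.1 = 0.02876 h⁻¹
CL = k × Vd = 0.02876 × 388 = 11.16 L/h
At steady state, Dose/τ = Css × CL.
Dose = Css × CL × τ = 34.0 × 11.16 × 14.0 = 5312 mg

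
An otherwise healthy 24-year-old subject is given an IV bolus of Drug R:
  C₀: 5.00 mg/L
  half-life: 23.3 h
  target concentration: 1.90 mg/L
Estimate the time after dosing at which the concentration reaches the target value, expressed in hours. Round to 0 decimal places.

33 h

k = ln2 / t½ = 0.693147 / 23.3 = 0.02975 h⁻¹
t = ln(C₀ / C) / k = ln(5.000 / 1.90) / 0.02975
  = ln(2.632) / 0.02975 = 0.9677 / 0.02975 = 32.53 h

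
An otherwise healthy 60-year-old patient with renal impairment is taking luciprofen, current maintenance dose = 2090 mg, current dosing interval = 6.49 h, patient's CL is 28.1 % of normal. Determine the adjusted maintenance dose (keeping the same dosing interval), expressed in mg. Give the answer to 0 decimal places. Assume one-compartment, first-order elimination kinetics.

587 mg

To keep the same average steady-state level, dosing rate must scale with clearance.
CL ratio = 28.1 / 100 = 0.2810
New dose (same interval) = 2090 × 0.2810 = 587.3 mg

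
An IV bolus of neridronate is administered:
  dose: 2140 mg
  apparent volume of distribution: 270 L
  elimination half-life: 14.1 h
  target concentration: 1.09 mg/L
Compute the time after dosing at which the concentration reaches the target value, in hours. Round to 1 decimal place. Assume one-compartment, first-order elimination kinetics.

40.4 h

C₀ = Dose / Vd = 2140 / 270 = 7.926 mg/L
k = ln2 / t½ = 0.693147 / 14.1 = 0.04916 h⁻¹
t = ln(C₀ / C) / k = ln(7.926 / 1.09) / 0.04916
  = ln(7.272) / 0.04916 = 1.984 / 0.04916 = 40.36 h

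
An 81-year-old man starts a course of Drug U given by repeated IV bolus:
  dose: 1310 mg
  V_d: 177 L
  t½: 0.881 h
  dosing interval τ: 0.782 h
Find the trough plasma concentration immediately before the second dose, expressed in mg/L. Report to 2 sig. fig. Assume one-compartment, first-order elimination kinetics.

4.0 mg/L

C₀ per dose = Dose / Vd = 1310 / 177 = 7.401 mg/L
k = ln2 / t½ = 0.693147 / 0.881 = 0.7868 h⁻¹
Fraction remaining after one interval: r = e^(−kτ) = e^(−0.7868 × 0.782) = 0.5405
Before dose 2, 1 dose has been given (aged 1τ).
C_trough = C₀ × r = 7.401 × 0.5405 = 4.000 mg/L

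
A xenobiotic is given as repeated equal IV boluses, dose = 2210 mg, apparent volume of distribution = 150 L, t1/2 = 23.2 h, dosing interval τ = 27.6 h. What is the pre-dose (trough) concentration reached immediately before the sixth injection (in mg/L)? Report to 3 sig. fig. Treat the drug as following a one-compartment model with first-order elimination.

C₀ per dose = Dose / Vd = 2210 / 150 = 14.73 mg/L
k = ln2 / t½ = 0.693147 / 23.2 = 0.02988 h⁻¹
Fraction remaining after one interval: r = e^(−kτ) = e^(−0.02988 × 27.6) = 0.4384
Before dose 6, 5 doses have been given (aged 1τ, 2τ, 3τ, 4τ, 5τ).
C_trough = C₀ × (r + r² + … + r^5) = C₀ × r(1−r^5)/(1−r)
        = 14.73 × 0.4384 × (1 − 0.01619) / (1 − 0.4384) = 11.31 mg/L

11.3 mg/L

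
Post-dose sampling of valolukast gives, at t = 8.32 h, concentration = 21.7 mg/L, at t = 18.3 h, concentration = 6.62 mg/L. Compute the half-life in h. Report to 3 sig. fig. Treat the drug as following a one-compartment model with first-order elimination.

k = ln(C₁/C₂) / (t₂ − t₁) = ln(21.7/6.62) / (18.3 − 8.32)
  = 1.187 / 9.980 = 0.1189 h⁻¹
t½ = ln2 / k = 0.693147 / 0.1189 = 5.830 h

5.83 h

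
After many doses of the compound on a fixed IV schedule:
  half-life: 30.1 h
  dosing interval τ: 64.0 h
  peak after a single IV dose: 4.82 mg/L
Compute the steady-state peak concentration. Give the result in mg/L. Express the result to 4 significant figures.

6.252 mg/L

k = ln2 / t½ = 0.693147 / 30.1 = 0.02303 h⁻¹
e^(−kτ) = e^(−0.02303 × 64.0) = 0.2290
Accumulation ratio R = 1 / (1 − e^(−kτ)) = 1 / (1 − 0.2290) = 1.297
Steady-state peak = C₀ × R = 4.82 × 1.297 = 6.252 mg/L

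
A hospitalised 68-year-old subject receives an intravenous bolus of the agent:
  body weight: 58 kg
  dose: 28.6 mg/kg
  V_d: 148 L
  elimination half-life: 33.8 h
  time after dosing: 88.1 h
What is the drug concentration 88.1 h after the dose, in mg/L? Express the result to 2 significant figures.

1.8 mg/L

Total dose = 28.6 × 58 = 1659 mg
C₀ = Dose / Vd = 1659 / 148 = 11.21 mg/L
k = ln2 / t½ = 0.693147 / 33.8 = 0.02051 h⁻¹
C = C₀ · e^(−k·t) = 11.21 × e^(−0.02051 × 88.1)
  = 11.21 × 0.1642 = 1.841 mg/L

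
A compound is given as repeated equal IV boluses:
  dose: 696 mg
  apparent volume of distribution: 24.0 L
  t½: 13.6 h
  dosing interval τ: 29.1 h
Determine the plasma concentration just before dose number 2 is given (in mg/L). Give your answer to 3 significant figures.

6.58 mg/L

C₀ per dose = Dose / Vd = 696 / 24.0 = 29.00 mg/L
k = ln2 / t½ = 0.693147 / 13.6 = 0.05097 h⁻¹
Fraction remaining after one interval: r = e^(−kτ) = e^(−0.05097 × 29.1) = 0.2269
Before dose 2, 1 dose has been given (aged 1τ).
C_trough = C₀ × r = 29.00 × 0.2269 = 6.580 mg/L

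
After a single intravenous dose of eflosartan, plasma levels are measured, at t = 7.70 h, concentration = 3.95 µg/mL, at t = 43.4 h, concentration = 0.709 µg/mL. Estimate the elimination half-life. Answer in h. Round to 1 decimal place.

14.4 h

k = ln(C₁/C₂) / (t₂ − t₁) = ln(3.95/0.709) / (43.4 − 7.70)
  = 1.718 / 35.70 = 0.04812 h⁻¹
t½ = ln2 / k = 0.693147 / 0.04812 = 14.40 h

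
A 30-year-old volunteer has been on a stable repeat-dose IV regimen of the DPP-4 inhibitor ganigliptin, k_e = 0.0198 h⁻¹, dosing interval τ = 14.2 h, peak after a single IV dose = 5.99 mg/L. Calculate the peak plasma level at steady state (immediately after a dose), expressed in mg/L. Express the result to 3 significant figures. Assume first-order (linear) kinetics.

24.4 mg/L

e^(−kτ) = e^(−0.01980 × 14.2) = 0.7549
Accumulation ratio R = 1 / (1 − e^(−kτ)) = 1 / (1 − 0.7549) = 4.080
Steady-state peak = C₀ × R = 5.99 × 4.080 = 24.44 mg/L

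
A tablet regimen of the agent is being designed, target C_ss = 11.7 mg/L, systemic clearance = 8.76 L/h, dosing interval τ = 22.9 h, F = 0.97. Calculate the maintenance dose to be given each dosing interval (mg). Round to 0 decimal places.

At steady state, F × (Dose/τ) = Css × CL.
Dose = Css × CL × τ / F = 11.7 × 8.760 × 22.9 / 0.97 = 2420 mg

2420 mg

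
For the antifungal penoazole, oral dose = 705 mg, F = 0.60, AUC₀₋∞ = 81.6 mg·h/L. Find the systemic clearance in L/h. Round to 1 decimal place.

CL = F·Dose / AUC = 0.60 × 705 / 81.6 = 5.184 L/h

5.2 L/h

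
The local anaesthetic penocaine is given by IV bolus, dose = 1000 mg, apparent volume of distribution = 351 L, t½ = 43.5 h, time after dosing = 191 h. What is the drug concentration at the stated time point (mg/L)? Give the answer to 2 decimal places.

C₀ = Dose / Vd = 1000 / 351 = 2.849 mg/L
k = ln2 / t½ = 0.693147 / 43.5 = 0.01593 h⁻¹
C = C₀ · e^(−k·t) = 2.849 × e^(−0.01593 × 191)
  = 2.849 × 0.04771 = 0.1359 mg/L

0.14 mg/L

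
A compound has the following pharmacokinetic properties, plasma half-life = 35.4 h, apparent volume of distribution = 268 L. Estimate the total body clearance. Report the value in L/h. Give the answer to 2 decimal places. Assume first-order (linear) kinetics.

k = ln2 / t½ = 0.693147 / 35.4 = 0.01958 h⁻¹
CL = k × Vd = 0.01958 × 268 = 5.247 L/h

5.25 L/h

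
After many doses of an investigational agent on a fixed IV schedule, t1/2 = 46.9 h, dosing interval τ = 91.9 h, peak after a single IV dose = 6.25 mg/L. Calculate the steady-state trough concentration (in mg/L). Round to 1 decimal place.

k = ln2 / t½ = 0.693147 / 46.9 = 0.01478 h⁻¹
e^(−kτ) = e^(−0.01478 × 91.9) = 0.2571
Accumulation ratio R = 1 / (1 − e^(−kτ)) = 1 / (1 − 0.2571) = 1.346
Steady-state trough = C₀ × R × e^(−kτ) = 6.25 × 1.346 × 0.2571 = 2.163 mg/L

2.2 mg/L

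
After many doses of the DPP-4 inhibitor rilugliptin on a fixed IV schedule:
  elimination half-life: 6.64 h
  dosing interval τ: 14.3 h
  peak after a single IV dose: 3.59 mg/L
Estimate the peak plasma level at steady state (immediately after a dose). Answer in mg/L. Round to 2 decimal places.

k = ln2 / t½ = 0.693147 / 6.64 = 0.1044 h⁻¹
e^(−kτ) = e^(−0.1044 × 14.3) = 0.2247
Accumulation ratio R = 1 / (1 − e^(−kτ)) = 1 / (1 − 0.2247) = 1.290
Steady-state peak = C₀ × R = 3.59 × 1.290 = 4.631 mg/L

4.63 mg/L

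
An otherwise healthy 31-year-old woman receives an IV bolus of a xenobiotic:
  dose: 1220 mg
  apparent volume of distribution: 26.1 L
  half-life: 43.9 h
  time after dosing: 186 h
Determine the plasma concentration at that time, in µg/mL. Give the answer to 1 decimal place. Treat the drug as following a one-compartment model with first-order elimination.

C₀ = Dose / Vd = 1220 / 26.1 = 46.74 mg/L
k = ln2 / t½ = 0.693147 / 43.9 = 0.01579 h⁻¹
C = C₀ · e^(−k·t) = 46.74 × e^(−0.01579 × 186)
  = 46.74 × 0.05303 = 2.479 mg/L
(2.479 mg/L = 2.479 µg/mL)

2.5 µg/mL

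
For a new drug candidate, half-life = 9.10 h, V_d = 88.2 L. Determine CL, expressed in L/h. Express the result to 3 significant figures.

k = ln2 / t½ = 0.693147 / 9.10 = 0.07617 h⁻¹
CL = k × Vd = 0.07617 × 88.2 = 6.718 L/h

6.72 L/h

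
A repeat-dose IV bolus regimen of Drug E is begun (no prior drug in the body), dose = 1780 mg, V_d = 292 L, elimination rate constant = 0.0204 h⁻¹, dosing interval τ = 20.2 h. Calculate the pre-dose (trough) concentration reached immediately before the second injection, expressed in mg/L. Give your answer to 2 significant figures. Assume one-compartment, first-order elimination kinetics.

C₀ per dose = Dose / Vd = 1780 / 292 = 6.096 mg/L
Fraction remaining after one interval: r = e^(−kτ) = e^(−0.02040 × 20.2) = 0.6623
Before dose 2, 1 dose has been given (aged 1τ).
C_trough = C₀ × r = 6.096 × 0.6623 = 4.037 mg/L

4.0 mg/L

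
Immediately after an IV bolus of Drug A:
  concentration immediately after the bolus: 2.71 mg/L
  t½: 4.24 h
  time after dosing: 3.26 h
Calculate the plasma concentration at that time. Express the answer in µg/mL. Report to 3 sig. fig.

1.59 µg/mL

k = ln2 / t½ = 0.693147 / 4.24 = 0.1635 h⁻¹
C = C₀ · e^(−k·t) = 2.710 × e^(−0.1635 × 3.26)
  = 2.710 × 0.5868 = 1.590 mg/L
(1.590 mg/L = 1.590 µg/mL)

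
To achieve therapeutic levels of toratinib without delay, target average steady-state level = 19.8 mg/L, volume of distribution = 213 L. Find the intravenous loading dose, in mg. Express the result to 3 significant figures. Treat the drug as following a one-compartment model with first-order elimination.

4220 mg

LD = Css × Vd = 19.8 × 213 = 4217 mg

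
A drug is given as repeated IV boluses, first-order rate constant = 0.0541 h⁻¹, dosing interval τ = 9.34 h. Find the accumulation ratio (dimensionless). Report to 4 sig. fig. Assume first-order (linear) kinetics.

e^(−kτ) = e^(−0.05410 × 9.34) = 0.6033
Accumulation ratio R = 1 / (1 − e^(−kτ)) = 1 / (1 − 0.6033) = 2.521

2.521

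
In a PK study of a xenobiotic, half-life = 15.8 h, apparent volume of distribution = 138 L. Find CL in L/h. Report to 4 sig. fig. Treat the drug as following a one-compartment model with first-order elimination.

6.054 L/h

k = ln2 / t½ = 0.693147 / 15.8 = 0.04387 h⁻¹
CL = k × Vd = 0.04387 × 138 = 6.054 L/h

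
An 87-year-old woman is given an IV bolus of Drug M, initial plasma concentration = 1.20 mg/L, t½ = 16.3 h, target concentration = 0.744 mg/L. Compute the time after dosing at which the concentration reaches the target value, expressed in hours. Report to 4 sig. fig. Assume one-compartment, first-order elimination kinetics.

k = ln2 / t½ = 0.693147 / 16.3 = 0.04252 h⁻¹
t = ln(C₀ / C) / k = ln(1.200 / 0.744) / 0.04252
  = ln(1.613) / 0.04252 = 0.4781 / 0.04252 = 11.24 h

11.24 h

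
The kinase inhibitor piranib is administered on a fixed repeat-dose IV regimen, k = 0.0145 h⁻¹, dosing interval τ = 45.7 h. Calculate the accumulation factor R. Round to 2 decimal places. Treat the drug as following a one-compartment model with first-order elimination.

2.06

e^(−kτ) = e^(−0.01450 × 45.7) = 0.5155
Accumulation ratio R = 1 / (1 − e^(−kτ)) = 1 / (1 − 0.5155) = 2.064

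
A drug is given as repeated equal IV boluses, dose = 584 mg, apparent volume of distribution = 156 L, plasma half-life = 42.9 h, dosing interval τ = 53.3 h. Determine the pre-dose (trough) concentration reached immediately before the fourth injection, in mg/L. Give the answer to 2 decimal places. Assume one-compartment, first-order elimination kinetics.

2.53 mg/L

C₀ per dose = Dose / Vd = 584 / 156 = 3.744 mg/L
k = ln2 / t½ = 0.693147 / 42.9 = 0.01616 h⁻¹
Fraction remaining after one interval: r = e^(−kτ) = e^(−0.01616 × 53.3) = 0.4226
Before dose 4, 3 doses have been given (aged 1τ, 2τ, 3τ).
C_trough = C₀ × (r + r² + … + r^3) = C₀ × r(1−r^3)/(1−r)
        = 3.744 × 0.4226 × (1 − 0.07547) / (1 − 0.4226) = 2.533 mg/L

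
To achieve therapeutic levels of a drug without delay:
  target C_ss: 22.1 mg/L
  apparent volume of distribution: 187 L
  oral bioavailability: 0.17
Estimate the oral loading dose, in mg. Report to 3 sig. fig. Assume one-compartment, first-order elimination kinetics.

LD = Css × Vd / F = 22.1 × 187 / 0.17 = 24310 mg

24300 mg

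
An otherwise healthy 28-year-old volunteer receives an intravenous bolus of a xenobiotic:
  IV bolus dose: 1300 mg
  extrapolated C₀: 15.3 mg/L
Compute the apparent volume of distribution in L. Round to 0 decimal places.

85 L

Vd = Dose / C₀ = 1300 / 15.3 = 84.97 L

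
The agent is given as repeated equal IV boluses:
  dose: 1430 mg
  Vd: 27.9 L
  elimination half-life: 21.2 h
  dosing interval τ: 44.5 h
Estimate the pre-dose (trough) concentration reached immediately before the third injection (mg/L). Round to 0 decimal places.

15 mg/L

C₀ per dose = Dose / Vd = 1430 / 27.9 = 51.25 mg/L
k = ln2 / t½ = 0.693147 / 21.2 = 0.03270 h⁻¹
Fraction remaining after one interval: r = e^(−kτ) = e^(−0.03270 × 44.5) = 0.2334
Before dose 3, 2 doses have been given (aged 1τ, 2τ).
C_trough = C₀ × (r + r²) = 51.25 × (0.2334 + 0.05448) = 14.75 mg/L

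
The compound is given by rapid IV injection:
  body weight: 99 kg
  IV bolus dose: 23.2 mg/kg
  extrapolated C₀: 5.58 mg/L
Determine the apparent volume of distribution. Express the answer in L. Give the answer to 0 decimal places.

Dose = 23.2 × 99 = 2297 mg
Vd = Dose / C₀ = 2297 / 5.58 = 411.6 L

412 L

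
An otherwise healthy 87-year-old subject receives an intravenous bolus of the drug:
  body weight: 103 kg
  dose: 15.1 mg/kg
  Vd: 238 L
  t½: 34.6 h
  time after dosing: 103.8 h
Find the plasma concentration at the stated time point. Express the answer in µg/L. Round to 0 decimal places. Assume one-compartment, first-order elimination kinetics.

817 µg/L

Total dose = 15.1 × 103 = 1555 mg
C₀ = Dose / Vd = 1555 / 238 = 6.534 mg/L
k = ln2 / t½ = 0.693147 / 34.6 = 0.02003 h⁻¹
t / t½ = 103.8 / 34.6 = 3 half-lives
C = C₀ × (1/2)^3 = 6.534 × 0.1250 = 0.8168 mg/L
Convert: 0.8168 mg/L × 1000 = 816.8 µg/L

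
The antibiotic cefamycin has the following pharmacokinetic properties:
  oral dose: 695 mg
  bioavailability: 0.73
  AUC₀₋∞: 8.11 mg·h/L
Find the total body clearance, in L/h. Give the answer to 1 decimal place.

62.6 L/h

CL = F·Dose / AUC = 0.73 × 695 / 8.11 = 62.56 L/h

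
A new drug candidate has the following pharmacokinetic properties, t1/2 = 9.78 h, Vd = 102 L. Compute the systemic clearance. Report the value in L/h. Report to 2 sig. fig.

k = ln2 / t½ = 0.693147 / 9.78 = 0.07087 h⁻¹
CL = k × Vd = 0.07087 × 102 = 7.229 L/h

7.2 L/h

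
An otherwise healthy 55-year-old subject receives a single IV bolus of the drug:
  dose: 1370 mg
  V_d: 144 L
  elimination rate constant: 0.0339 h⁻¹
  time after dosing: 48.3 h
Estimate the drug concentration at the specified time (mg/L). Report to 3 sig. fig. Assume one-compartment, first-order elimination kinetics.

C₀ = Dose / Vd = 1370 / 144 = 9.514 mg/L
C = C₀ · e^(−k·t) = 9.514 × e^(−0.03390 × 48.3)
  = 9.514 × 0.1945 = 1.850 mg/L

1.85 mg/L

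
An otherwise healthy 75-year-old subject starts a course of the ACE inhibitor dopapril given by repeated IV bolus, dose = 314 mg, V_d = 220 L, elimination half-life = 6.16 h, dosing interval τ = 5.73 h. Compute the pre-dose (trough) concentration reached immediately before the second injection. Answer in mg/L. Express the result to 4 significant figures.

C₀ per dose = Dose / Vd = 314 / 220 = 1.427 mg/L
k = ln2 / t½ = 0.693147 / 6.16 = 0.1125 h⁻¹
Fraction remaining after one interval: r = e^(−kτ) = e^(−0.1125 × 5.73) = 0.5249
Before dose 2, 1 dose has been given (aged 1τ).
C_trough = C₀ × r = 1.427 × 0.5249 = 0.7490 mg/L

0.7490 mg/L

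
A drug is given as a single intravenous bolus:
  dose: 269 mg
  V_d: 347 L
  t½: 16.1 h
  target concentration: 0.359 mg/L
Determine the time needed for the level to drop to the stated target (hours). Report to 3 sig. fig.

17.9 h

C₀ = Dose / Vd = 269.0 / 347 = 0.7752 mg/L
k = ln2 / t½ = 0.693147 / 16.1 = 0.04305 h⁻¹
t = ln(C₀ / C) / k = ln(0.7752 / 0.359) / 0.04305
  = ln(2.159) / 0.04305 = 0.7696 / 0.04305 = 17.88 h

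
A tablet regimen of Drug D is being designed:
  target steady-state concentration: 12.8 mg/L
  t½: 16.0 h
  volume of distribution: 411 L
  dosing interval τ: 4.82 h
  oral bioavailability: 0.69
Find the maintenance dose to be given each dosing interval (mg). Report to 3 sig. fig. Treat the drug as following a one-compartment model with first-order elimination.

1590 mg

k = ln2 / t½ = 0.693147 / 16.0 = 0.04332 h⁻¹
CL = k × Vd = 0.04332 × 411 = 17.80 L/h
At steady state, F × (Dose/τ) = Css × CL.
Dose = Css × CL × τ / F = 12.8 × 17.80 × 4.82 / 0.69 = 1592 mg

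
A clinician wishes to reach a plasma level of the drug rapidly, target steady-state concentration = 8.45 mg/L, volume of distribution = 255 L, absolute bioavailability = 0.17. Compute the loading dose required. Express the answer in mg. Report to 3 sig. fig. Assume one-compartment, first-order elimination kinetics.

LD = Css × Vd / F = 8.45 × 255 / 0.17 = 12680 mg

12700 mg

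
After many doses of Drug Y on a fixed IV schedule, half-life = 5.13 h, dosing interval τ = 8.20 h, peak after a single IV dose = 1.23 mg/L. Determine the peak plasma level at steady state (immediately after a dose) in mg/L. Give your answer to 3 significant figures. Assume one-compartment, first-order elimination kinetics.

1.84 mg/L

k = ln2 / t½ = 0.693147 / 5.13 = 0.1351 h⁻¹
e^(−kτ) = e^(−0.1351 × 8.20) = 0.3303
Accumulation ratio R = 1 / (1 − e^(−kτ)) = 1 / (1 − 0.3303) = 1.493
Steady-state peak = C₀ × R = 1.23 × 1.493 = 1.836 mg/L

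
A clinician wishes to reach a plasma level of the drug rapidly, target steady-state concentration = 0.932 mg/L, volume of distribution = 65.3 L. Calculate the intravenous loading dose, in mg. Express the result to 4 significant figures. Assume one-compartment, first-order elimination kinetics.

60.86 mg

LD = Css × Vd = 0.932 × 65.3 = 60.86 mg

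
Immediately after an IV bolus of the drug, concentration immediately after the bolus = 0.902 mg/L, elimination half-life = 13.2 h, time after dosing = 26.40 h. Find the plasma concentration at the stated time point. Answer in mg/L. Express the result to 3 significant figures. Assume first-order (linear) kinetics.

k = ln2 / t½ = 0.693147 / 13.2 = 0.05251 h⁻¹
t / t½ = 26.40 / 13.2 = 2 half-lives
C = C₀ × (1/2)^2 = 0.9020 × 0.2500 = 0.2255 mg/L

0.226 mg/L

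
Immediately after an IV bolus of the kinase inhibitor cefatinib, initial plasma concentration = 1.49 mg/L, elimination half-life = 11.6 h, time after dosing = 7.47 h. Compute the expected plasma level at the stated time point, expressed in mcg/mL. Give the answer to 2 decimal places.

0.95 mcg/mL

k = ln2 / t½ = 0.693147 / 11.6 = 0.05975 h⁻¹
C = C₀ · e^(−k·t) = 1.490 × e^(−0.05975 × 7.47)
  = 1.490 × 0.6400 = 0.9536 mg/L
(0.9536 mg/L = 0.9536 mcg/mL)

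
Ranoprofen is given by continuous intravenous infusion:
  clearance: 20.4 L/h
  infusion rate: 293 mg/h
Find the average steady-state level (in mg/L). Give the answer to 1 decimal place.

At steady state Css = R₀ / CL = 293 / 20.40 = 14.36 mg/L

14.4 mg/L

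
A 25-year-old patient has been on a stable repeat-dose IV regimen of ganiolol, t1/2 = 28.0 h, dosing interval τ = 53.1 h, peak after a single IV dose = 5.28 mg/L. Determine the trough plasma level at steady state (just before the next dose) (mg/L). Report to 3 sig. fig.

k = ln2 / t½ = 0.693147 / 28.0 = 0.02476 h⁻¹
e^(−kτ) = e^(−0.02476 × 53.1) = 0.2685
Accumulation ratio R = 1 / (1 − e^(−kτ)) = 1 / (1 − 0.2685) = 1.367
Steady-state trough = C₀ × R × e^(−kτ) = 5.28 × 1.367 × 0.2685 = 1.938 mg/L

1.94 mg/L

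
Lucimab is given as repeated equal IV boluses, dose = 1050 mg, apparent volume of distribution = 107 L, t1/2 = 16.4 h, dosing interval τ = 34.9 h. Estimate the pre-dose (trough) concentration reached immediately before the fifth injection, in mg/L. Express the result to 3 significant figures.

C₀ per dose = Dose / Vd = 1050 / 107 = 9.813 mg/L
k = ln2 / t½ = 0.693147 / 16.4 = 0.04227 h⁻¹
Fraction remaining after one interval: r = e^(−kτ) = e^(−0.04227 × 34.9) = 0.2287
Before dose 5, 4 doses have been given (aged 1τ, 2τ, 3τ, 4τ).
C_trough = C₀ × (r + r² + … + r^4) = C₀ × r(1−r^4)/(1−r)
        = 9.813 × 0.2287 × (1 − 0.002736) / (1 − 0.2287) = 2.902 mg/L

2.90 mg/L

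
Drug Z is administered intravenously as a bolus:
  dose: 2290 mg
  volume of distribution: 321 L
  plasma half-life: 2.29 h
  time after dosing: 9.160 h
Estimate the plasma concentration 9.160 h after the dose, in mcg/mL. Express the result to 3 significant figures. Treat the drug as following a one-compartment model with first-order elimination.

0.446 mcg/mL

C₀ = Dose / Vd = 2290 / 321 = 7.134 mg/L
k = ln2 / t½ = 0.693147 / 2.29 = 0.3027 h⁻¹
t / t½ = 9.160 / 2.29 = 4 half-lives
C = C₀ × (1/2)^4 = 7.134 × 0.06250 = 0.4459 mg/L
(0.4459 mg/L = 0.4459 mcg/mL)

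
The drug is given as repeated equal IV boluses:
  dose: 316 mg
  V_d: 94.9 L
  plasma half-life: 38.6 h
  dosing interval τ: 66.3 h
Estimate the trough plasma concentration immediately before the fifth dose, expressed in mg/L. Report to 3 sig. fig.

C₀ per dose = Dose / Vd = 316 / 94.9 = 3.330 mg/L
k = ln2 / t½ = 0.693147 / 38.6 = 0.01796 h⁻¹
Fraction remaining after one interval: r = e^(−kτ) = e^(−0.01796 × 66.3) = 0.3040
Before dose 5, 4 doses have been given (aged 1τ, 2τ, 3τ, 4τ).
C_trough = C₀ × (r + r² + … + r^4) = C₀ × r(1−r^4)/(1−r)
        = 3.330 × 0.3040 × (1 − 0.008541) / (1 − 0.3040) = 1.442 mg/L

1.44 mg/L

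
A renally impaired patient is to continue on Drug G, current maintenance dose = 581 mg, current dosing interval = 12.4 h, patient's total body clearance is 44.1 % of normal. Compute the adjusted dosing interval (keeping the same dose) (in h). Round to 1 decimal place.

28.1 h

To keep the same average steady-state level, dosing rate must scale with clearance.
CL ratio = 44.1 / 100 = 0.4410
New interval (same dose) = 12.4 / 0.4410 = 28.12 h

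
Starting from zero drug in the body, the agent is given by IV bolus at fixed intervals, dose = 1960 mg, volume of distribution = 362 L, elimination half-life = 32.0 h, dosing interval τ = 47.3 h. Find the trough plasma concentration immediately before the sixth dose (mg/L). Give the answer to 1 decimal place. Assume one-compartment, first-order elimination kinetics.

C₀ per dose = Dose / Vd = 1960 / 362 = 5.414 mg/L
k = ln2 / t½ = 0.693147 / 32.0 = 0.02166 h⁻¹
Fraction remaining after one interval: r = e^(−kτ) = e^(−0.02166 × 47.3) = 0.3590
Before dose 6, 5 doses have been given (aged 1τ, 2τ, 3τ, 4τ, 5τ).
C_trough = C₀ × (r + r² + … + r^5) = C₀ × r(1−r^5)/(1−r)
        = 5.414 × 0.3590 × (1 − 0.005963) / (1 − 0.3590) = 3.014 mg/L

3.0 mg/L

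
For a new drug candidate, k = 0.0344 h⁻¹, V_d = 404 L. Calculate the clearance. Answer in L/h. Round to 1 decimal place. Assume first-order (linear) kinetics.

CL = k × Vd = 0.0344 × 404 = 13.90 L/h

13.9 L/h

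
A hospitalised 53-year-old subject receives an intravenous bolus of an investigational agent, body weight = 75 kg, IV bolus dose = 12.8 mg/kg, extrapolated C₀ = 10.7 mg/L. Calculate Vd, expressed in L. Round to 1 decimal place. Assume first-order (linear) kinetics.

89.7 L

Dose = 12.8 × 75 = 960.0 mg
Vd = Dose / C₀ = 960.0 / 10.7 = 89.72 L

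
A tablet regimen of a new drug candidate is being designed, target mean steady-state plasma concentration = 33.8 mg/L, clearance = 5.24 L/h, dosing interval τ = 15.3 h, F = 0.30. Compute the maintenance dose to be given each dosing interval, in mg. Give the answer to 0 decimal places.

At steady state, F × (Dose/τ) = Css × CL.
Dose = Css × CL × τ / F = 33.8 × 5.240 × 15.3 / 0.30 = 9033 mg

9033 mg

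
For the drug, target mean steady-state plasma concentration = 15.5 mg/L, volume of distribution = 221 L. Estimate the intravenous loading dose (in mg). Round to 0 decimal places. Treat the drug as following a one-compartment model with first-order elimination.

LD = Css × Vd = 15.5 × 221 = 3426 mg

3426 mg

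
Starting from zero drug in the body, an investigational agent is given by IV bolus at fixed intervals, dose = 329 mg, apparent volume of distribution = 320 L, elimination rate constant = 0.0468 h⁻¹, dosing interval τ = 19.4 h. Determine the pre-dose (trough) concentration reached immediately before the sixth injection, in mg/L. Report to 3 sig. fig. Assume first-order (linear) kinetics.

0.688 mg/L

C₀ per dose = Dose / Vd = 329 / 320 = 1.028 mg/L
Fraction remaining after one interval: r = e^(−kτ) = e^(−0.04680 × 19.4) = 0.4034
Before dose 6, 5 doses have been given (aged 1τ, 2τ, 3τ, 4τ, 5τ).
C_trough = C₀ × (r + r² + … + r^5) = C₀ × r(1−r^5)/(1−r)
        = 1.028 × 0.4034 × (1 − 0.01068) / (1 − 0.4034) = 0.6877 mg/L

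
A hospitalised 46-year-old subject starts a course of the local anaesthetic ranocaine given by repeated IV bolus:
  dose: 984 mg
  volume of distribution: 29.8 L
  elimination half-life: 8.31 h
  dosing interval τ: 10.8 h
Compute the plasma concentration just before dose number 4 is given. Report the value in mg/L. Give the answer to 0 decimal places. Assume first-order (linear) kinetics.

21 mg/L

C₀ per dose = Dose / Vd = 984 / 29.8 = 33.02 mg/L
k = ln2 / t½ = 0.693147 / 8.31 = 0.08341 h⁻¹
Fraction remaining after one interval: r = e^(−kτ) = e^(−0.08341 × 10.8) = 0.4062
Before dose 4, 3 doses have been given (aged 1τ, 2τ, 3τ).
C_trough = C₀ × (r + r² + … + r^3) = C₀ × r(1−r^3)/(1−r)
        = 33.02 × 0.4062 × (1 − 0.06702) / (1 − 0.4062) = 21.07 mg/L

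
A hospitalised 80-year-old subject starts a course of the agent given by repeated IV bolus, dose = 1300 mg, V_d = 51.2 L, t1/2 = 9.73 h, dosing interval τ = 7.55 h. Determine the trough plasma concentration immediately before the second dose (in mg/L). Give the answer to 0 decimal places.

C₀ per dose = Dose / Vd = 1300 / 51.2 = 25.39 mg/L
k = ln2 / t½ = 0.693147 / 9.73 = 0.07124 h⁻¹
Fraction remaining after one interval: r = e^(−kτ) = e^(−0.07124 × 7.55) = 0.5840
Before dose 2, 1 dose has been given (aged 1τ).
C_trough = C₀ × r = 25.39 × 0.5840 = 14.83 mg/L

15 mg/L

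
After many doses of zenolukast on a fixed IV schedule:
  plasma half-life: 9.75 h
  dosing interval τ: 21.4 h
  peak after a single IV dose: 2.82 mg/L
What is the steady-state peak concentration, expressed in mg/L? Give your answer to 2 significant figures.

3.6 mg/L

k = ln2 / t½ = 0.693147 / 9.75 = 0.07109 h⁻¹
e^(−kτ) = e^(−0.07109 × 21.4) = 0.2184
Accumulation ratio R = 1 / (1 − e^(−kτ)) = 1 / (1 − 0.2184) = 1.279
Steady-state peak = C₀ × R = 2.82 × 1.279 = 3.607 mg/L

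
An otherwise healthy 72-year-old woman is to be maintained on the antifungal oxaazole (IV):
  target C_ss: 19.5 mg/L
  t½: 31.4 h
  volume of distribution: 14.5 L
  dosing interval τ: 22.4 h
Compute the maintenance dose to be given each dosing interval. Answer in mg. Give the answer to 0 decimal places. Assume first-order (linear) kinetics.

140 mg

k = ln2 / t½ = 0.693147 / 31.4 = 0.02207 h⁻¹
CL = k × Vd = 0.02207 × 14.5 = 0.3200 L/h
At steady state, Dose/τ = Css × CL.
Dose = Css × CL × τ = 19.5 × 0.3200 × 22.4 = 139.8 mg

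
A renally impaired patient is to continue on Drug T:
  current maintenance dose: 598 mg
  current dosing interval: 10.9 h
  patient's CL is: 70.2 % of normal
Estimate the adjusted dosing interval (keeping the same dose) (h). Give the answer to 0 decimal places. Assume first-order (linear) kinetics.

16 h

To keep the same average steady-state level, dosing rate must scale with clearance.
CL ratio = 70.2 / 100 = 0.7020
New interval (same dose) = 10.9 / 0.7020 = 15.53 h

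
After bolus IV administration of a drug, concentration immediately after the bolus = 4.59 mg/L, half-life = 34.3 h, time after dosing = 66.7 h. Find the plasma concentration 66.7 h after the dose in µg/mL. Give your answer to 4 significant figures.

1.192 µg/mL

k = ln2 / t½ = 0.693147 / 34.3 = 0.02021 h⁻¹
C = C₀ · e^(−k·t) = 4.590 × e^(−0.02021 × 66.7)
  = 4.590 × 0.2598 = 1.192 mg/L
(1.192 mg/L = 1.192 µg/mL)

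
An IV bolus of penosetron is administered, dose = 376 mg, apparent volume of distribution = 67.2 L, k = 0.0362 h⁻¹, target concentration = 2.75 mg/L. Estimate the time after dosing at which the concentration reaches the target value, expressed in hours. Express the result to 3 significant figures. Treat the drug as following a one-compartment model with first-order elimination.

C₀ = Dose / Vd = 376.0 / 67.2 = 5.595 mg/L
t = ln(C₀ / C) / k = ln(5.595 / 2.75) / 0.03620
  = ln(2.035) / 0.03620 = 0.7105 / 0.03620 = 19.63 h

19.6 h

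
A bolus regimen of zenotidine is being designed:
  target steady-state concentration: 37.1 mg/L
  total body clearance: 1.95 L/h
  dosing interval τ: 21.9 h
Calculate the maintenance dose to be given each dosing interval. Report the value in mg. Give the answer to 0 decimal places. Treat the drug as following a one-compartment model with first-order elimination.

1584 mg

At steady state, Dose/τ = Css × CL.
Dose = Css × CL × τ = 37.1 × 1.950 × 21.9 = 1584 mg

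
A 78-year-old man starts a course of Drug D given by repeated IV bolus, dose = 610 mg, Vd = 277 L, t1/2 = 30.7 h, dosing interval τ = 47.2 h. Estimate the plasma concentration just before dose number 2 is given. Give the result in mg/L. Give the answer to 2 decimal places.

0.76 mg/L

C₀ per dose = Dose / Vd = 610 / 277 = 2.202 mg/L
k = ln2 / t½ = 0.693147 / 30.7 = 0.02258 h⁻¹
Fraction remaining after one interval: r = e^(−kτ) = e^(−0.02258 × 47.2) = 0.3445
Before dose 2, 1 dose has been given (aged 1τ).
C_trough = C₀ × r = 2.202 × 0.3445 = 0.7586 mg/L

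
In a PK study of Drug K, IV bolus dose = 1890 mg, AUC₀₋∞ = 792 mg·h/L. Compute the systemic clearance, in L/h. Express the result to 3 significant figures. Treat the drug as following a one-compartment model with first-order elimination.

2.39 L/h

CL = Dose / AUC = 1890 / 792 = 2.386 L/h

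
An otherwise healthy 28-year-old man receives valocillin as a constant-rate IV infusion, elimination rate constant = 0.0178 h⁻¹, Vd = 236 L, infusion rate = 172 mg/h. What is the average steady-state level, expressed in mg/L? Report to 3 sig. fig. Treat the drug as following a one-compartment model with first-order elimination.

CL = k × Vd = 0.01780 × 236 = 4.201 L/h
At steady state Css = R₀ / CL = 172 / 4.201 = 40.94 mg/L

40.9 mg/L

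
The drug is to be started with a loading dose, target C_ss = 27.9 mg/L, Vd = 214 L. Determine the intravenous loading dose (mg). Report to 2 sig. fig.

6000 mg

LD = Css × Vd = 27.9 × 214 = 5971 mg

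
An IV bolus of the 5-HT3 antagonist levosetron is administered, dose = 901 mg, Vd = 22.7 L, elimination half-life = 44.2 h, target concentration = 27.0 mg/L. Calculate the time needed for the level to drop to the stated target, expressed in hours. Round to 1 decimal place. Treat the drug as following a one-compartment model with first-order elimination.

C₀ = Dose / Vd = 901.0 / 22.7 = 39.69 mg/L
k = ln2 / t½ = 0.693147 / 44.2 = 0.01568 h⁻¹
t = ln(C₀ / C) / k = ln(39.69 / 27.0) / 0.01568
  = ln(1.470) / 0.01568 = 0.3853 / 0.01568 = 24.57 h

24.6 h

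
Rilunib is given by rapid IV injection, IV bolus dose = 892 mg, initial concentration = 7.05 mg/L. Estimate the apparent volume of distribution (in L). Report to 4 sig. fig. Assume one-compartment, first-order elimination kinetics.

126.5 L

Vd = Dose / C₀ = 892.0 / 7.05 = 126.5 L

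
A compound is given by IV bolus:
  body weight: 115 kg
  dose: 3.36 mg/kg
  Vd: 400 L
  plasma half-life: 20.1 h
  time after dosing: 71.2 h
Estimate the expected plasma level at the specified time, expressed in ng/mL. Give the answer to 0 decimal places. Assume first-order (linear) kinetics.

Total dose = 3.36 × 115 = 386.4 mg
C₀ = Dose / Vd = 386.4 / 400 = 0.9660 mg/L
k = ln2 / t½ = 0.693147 / 20.1 = 0.03448 h⁻¹
C = C₀ · e^(−k·t) = 0.9660 × e^(−0.03448 × 71.2)
  = 0.9660 × 0.08587 = 0.08295 mg/L
Convert: 0.08295 mg/L × 1000 = 82.95 ng/mL

83 ng/mL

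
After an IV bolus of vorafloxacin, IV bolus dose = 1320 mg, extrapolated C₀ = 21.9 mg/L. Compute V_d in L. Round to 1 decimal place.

60.3 L

Vd = Dose / C₀ = 1320 / 21.9 = 60.27 L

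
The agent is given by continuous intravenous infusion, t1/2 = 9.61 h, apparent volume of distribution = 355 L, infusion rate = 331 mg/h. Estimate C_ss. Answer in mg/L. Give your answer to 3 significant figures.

12.9 mg/L

k = ln2 / t½ = 0.693147 / 9.61 = 0.07213 h⁻¹
CL = k × Vd = 0.07213 × 355 = 25.61 L/h
At steady state Css = R₀ / CL = 331 / 25.61 = 12.92 mg/L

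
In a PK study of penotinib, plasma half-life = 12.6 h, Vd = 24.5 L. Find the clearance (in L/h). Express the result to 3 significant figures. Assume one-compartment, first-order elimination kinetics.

1.35 L/h

k = ln2 / t½ = 0.693147 / 12.6 = 0.05501 h⁻¹
CL = k × Vd = 0.05501 × 24.5 = 1.348 L/h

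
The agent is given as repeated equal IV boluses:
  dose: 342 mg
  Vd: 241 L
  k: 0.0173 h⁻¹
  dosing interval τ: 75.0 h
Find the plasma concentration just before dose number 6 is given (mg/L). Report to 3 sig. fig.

0.533 mg/L

C₀ per dose = Dose / Vd = 342 / 241 = 1.419 mg/L
Fraction remaining after one interval: r = e^(−kτ) = e^(−0.01730 × 75.0) = 0.2732
Before dose 6, 5 doses have been given (aged 1τ, 2τ, 3τ, 4τ, 5τ).
C_trough = C₀ × (r + r² + … + r^5) = C₀ × r(1−r^5)/(1−r)
        = 1.419 × 0.2732 × (1 − 0.001522) / (1 − 0.2732) = 0.5326 mg/L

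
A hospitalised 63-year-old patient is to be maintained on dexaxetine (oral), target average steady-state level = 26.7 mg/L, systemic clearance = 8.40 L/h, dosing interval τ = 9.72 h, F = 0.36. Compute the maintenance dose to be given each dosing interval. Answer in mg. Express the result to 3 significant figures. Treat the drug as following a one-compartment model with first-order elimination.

6060 mg

At steady state, F × (Dose/τ) = Css × CL.
Dose = Css × CL × τ / F = 26.7 × 8.400 × 9.72 / 0.36 = 6056 mg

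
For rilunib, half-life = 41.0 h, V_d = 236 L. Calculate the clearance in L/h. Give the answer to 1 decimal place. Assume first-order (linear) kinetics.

k = ln2 / t½ = 0.693147 / 41.0 = 0.01691 h⁻¹
CL = k × Vd = 0.01691 × 236 = 3.991 L/h

4.0 L/h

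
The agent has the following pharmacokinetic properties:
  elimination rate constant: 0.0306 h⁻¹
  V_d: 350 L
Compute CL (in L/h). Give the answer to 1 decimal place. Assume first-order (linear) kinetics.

10.7 L/h

CL = k × Vd = 0.0306 × 350 = 10.71 L/h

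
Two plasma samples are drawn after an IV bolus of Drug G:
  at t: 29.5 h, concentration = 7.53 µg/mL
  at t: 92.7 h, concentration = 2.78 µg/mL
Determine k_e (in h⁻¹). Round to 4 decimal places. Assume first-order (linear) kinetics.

0.0158 h⁻¹

k = ln(C₁/C₂) / (t₂ − t₁) = ln(7.53/2.78) / (92.7 − 29.5)
  = 0.9964 / 63.20 = 0.01577 h⁻¹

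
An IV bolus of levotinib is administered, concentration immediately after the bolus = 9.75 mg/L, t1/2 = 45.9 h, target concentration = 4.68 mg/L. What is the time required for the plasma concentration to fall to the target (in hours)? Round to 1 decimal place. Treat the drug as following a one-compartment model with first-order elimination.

48.6 h

k = ln2 / t½ = 0.693147 / 45.9 = 0.01510 h⁻¹
t = ln(C₀ / C) / k = ln(9.750 / 4.68) / 0.01510
  = ln(2.083) / 0.01510 = 0.7338 / 0.01510 = 48.60 h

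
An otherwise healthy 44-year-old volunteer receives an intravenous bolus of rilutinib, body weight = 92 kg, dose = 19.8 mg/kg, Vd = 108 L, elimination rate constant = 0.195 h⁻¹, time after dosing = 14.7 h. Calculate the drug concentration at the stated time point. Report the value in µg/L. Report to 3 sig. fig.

960 µg/L

Total dose = 19.8 × 92 = 1822 mg
C₀ = Dose / Vd = 1822 / 108 = 16.87 mg/L
C = C₀ · e^(−k·t) = 16.87 × e^(−0.1950 × 14.7)
  = 16.87 × 0.05690 = 0.9599 mg/L
Convert: 0.9599 mg/L × 1000 = 959.9 µg/L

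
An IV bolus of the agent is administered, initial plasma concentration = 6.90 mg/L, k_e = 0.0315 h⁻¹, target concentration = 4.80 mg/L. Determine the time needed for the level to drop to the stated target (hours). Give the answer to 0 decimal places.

12 h

t = ln(C₀ / C) / k = ln(6.900 / 4.80) / 0.03150
  = ln(1.438) / 0.03150 = 0.3633 / 0.03150 = 11.53 h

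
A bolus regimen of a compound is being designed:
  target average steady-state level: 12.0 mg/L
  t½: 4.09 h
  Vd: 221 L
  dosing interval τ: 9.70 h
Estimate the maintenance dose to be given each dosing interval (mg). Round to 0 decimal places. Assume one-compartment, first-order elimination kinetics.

4360 mg

k = ln2 / t½ = 0.693147 / 4.09 = 0.1695 h⁻¹
CL = k × Vd = 0.1695 × 221 = 37.46 L/h
At steady state, Dose/τ = Css × CL.
Dose = Css × CL × τ = 12.0 × 37.46 × 9.70 = 4360 mg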